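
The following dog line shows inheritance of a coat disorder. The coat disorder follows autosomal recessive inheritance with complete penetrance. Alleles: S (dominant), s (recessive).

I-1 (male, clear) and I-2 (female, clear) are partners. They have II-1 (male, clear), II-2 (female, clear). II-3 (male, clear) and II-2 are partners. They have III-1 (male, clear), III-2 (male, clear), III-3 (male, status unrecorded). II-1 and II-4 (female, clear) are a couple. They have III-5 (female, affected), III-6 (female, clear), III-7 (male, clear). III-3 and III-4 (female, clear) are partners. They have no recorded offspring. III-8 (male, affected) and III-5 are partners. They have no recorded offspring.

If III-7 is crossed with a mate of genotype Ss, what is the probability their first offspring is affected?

II-1 is clear so carries S and passed s to III-5 (ss), so II-1 is Ss.
II-4 is clear so carries S and passed s to III-5 (ss), so II-4 is Ss.
III-7 is a clear offspring of II-1 (Ss) × II-4 (Ss), whose cross gives 1/4 SS : 1/2 Ss : 1/4 ss; conditioning on being clear, III-7 is SS with probability 1/3, Ss with probability 2/3.
Summing over parental genotype combinations, P(offspring is affected) = 2/3·1/4 = 1/6.

1/6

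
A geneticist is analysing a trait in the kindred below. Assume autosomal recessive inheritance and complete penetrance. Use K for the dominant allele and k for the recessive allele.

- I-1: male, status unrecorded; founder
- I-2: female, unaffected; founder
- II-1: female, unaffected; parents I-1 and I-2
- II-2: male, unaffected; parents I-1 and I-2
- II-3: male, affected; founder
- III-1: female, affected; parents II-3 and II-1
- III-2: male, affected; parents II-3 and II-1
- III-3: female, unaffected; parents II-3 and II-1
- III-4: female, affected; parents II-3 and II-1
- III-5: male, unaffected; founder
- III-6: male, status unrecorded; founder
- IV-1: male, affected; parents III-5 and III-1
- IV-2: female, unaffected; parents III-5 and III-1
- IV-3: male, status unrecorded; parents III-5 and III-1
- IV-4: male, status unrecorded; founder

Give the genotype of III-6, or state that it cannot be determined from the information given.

III-6's phenotype is unrecorded, and no parent or child forces a single allele at both positions; consistent genotype assignments exist with III-6 as KK or Kk or kk.

cannot be determined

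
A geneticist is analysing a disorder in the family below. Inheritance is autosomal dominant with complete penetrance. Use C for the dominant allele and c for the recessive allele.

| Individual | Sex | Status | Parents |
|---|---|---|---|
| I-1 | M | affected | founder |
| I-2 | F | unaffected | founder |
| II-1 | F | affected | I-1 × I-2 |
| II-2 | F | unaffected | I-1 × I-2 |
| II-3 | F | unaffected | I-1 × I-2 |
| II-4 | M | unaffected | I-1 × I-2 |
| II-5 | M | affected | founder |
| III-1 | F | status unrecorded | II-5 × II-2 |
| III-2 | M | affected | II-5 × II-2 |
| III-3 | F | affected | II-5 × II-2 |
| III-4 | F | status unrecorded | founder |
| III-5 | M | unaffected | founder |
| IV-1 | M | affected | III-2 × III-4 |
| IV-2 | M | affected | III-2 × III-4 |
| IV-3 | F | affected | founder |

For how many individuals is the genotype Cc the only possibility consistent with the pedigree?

Obligate heterozygotes: I-1 is affected so carries C and passed c to II-2 (cc), so I-1 is Cc; II-1 is affected so carries C and received c from I-2 (cc), so II-1 is Cc; III-2 is affected so carries C and received c from II-2 (cc), so III-2 is Cc; III-3 is affected so carries C and received c from II-2 (cc), so III-3 is Cc.
Every other individual is either homozygous by phenotype or has at least one consistent homozygous assignment, so the count is 4.

4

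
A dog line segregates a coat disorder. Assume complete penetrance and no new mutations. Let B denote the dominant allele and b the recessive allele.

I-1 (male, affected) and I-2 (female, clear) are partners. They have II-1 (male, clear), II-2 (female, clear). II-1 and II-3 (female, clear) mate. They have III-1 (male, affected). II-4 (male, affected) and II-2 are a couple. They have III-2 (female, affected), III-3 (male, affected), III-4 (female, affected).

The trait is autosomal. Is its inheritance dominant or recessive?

II-1 and II-3 are both clear yet have an affected child III-1. Under dominance, an affected child requires at least one affected parent, so the trait cannot be dominant.

recessive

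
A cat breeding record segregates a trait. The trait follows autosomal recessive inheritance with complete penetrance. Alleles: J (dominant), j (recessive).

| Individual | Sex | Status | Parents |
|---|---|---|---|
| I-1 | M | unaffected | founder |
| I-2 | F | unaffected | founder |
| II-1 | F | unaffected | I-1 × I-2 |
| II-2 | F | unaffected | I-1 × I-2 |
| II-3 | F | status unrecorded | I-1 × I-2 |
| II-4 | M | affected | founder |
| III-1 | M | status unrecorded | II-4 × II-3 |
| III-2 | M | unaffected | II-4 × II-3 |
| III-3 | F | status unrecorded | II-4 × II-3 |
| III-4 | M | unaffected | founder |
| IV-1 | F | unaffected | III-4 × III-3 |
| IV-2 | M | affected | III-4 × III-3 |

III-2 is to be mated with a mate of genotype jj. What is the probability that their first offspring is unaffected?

III-2 is unaffected so carries J and received j from II-4 (jj), so III-2 is Jj.
The cross gives 1/2 Jj : 1/2 jj, so P(offspring is unaffected) = 1/2.

1/2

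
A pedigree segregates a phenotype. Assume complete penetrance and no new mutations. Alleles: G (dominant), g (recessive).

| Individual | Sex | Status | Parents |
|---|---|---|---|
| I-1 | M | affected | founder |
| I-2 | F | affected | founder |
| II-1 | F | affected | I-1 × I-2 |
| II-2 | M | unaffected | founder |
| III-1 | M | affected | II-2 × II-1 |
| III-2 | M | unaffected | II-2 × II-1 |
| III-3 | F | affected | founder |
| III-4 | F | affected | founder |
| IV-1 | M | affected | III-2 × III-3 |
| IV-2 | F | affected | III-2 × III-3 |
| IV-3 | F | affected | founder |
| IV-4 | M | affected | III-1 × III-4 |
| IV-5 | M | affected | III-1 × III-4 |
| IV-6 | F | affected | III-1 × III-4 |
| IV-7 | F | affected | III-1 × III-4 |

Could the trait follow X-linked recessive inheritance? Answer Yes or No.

No

Under X-linked recessive, III-2 (unaffected, male) cannot arise from II-2 (unaffected) × II-1 (affected).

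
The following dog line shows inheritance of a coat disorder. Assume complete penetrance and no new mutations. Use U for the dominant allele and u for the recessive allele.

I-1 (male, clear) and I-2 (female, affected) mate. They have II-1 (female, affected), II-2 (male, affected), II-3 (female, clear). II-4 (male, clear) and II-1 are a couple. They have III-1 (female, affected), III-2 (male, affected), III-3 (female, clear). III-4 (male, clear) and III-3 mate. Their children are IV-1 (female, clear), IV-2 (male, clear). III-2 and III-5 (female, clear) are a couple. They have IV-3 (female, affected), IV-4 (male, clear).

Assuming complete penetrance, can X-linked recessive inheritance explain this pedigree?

Under X-linked recessive, II-1 (affected, female) cannot arise from I-1 (clear) × I-2 (affected).

No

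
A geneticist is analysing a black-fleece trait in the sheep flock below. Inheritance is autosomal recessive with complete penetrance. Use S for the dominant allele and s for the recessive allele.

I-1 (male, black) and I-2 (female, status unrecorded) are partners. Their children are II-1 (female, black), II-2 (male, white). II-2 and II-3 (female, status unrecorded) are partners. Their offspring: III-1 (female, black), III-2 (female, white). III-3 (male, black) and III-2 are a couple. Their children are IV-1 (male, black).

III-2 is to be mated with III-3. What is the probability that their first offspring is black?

1/2

III-2 is white so carries S and passed s to IV-1 (ss), so III-2 is Ss.
III-3 is black, so III-3 is ss.
The cross gives 1/2 Ss : 1/2 ss, so P(offspring is black) = 1/2.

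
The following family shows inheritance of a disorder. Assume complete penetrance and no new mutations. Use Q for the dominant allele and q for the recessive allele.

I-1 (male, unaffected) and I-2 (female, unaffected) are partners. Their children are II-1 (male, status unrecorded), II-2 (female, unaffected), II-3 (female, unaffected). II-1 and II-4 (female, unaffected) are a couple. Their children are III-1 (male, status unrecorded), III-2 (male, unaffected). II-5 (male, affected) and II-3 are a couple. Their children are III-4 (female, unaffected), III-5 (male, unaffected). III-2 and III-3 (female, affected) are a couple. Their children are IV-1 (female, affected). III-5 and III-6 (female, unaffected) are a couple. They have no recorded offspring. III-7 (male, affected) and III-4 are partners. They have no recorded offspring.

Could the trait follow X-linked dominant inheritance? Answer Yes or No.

Under X-linked dominant, III-4 (unaffected, female) cannot arise from II-5 (affected) × II-3 (unaffected).

No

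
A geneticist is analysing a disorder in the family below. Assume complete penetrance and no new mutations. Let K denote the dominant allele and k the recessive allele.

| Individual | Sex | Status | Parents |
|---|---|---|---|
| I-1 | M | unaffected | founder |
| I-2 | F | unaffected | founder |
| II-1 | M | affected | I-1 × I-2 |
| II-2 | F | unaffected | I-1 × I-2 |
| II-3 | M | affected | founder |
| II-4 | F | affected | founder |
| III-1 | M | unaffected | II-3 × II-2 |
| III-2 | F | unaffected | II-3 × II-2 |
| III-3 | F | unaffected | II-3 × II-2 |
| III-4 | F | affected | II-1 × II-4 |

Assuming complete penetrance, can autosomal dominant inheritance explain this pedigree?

No

Under autosomal dominant, II-1 (affected, male) cannot arise from I-1 (unaffected) × I-2 (unaffected).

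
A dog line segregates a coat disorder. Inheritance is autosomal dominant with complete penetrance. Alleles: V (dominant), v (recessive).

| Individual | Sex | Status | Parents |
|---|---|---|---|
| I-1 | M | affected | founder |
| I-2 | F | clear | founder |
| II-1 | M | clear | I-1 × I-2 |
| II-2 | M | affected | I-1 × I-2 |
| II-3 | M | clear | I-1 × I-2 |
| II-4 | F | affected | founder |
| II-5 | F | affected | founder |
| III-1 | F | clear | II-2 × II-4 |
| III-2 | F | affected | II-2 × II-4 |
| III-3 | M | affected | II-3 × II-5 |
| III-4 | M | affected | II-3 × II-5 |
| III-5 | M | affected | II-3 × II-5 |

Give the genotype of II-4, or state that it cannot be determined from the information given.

From phenotype alone, II-4 is VV or Vv.
II-4 is affected so carries V and passed v to III-1 (vv), so II-4 is Vv.

Vv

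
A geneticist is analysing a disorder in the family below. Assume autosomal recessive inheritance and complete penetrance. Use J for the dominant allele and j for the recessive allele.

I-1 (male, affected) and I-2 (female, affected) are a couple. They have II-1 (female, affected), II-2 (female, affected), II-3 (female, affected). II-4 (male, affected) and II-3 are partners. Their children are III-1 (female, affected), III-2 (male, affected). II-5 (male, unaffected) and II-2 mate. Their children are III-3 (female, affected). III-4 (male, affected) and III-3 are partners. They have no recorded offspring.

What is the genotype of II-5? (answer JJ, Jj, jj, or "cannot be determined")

From phenotype alone, II-5 is JJ or Jj.
II-5 is unaffected so carries J and passed j to III-3 (jj), so II-5 is Jj.

Jj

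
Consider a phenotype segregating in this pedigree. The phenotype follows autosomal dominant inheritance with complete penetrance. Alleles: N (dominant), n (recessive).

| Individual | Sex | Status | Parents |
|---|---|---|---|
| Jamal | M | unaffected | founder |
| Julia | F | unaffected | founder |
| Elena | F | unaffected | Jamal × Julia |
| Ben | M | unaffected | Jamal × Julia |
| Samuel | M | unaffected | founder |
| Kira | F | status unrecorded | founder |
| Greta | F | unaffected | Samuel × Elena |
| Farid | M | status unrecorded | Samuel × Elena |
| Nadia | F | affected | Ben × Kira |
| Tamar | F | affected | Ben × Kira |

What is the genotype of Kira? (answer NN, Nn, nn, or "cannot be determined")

cannot be determined

Kira's phenotype is unrecorded, and no parent or child forces a single allele at both positions; consistent genotype assignments exist with Kira as NN or Nn.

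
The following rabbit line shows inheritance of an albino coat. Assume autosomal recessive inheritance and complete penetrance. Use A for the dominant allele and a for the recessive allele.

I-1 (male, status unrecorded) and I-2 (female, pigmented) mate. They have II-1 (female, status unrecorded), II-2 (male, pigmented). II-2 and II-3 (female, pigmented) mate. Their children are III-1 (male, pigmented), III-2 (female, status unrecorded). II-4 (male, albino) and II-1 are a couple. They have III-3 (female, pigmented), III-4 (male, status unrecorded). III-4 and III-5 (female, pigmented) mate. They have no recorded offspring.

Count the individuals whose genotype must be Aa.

1

Obligate heterozygotes: III-3 is pigmented so carries A and received a from II-4 (aa), so III-3 is Aa.
Every other individual is either homozygous by phenotype or has at least one consistent homozygous assignment, so the count is 1.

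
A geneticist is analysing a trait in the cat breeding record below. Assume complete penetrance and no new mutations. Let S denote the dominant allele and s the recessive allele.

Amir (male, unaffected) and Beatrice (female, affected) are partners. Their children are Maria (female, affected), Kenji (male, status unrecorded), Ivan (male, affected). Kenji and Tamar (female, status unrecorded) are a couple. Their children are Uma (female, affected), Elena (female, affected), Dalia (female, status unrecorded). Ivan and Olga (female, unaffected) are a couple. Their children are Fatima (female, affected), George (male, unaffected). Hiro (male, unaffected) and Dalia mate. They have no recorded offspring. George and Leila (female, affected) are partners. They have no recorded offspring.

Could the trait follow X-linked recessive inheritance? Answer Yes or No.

Under X-linked recessive, Maria (affected, female) cannot arise from Amir (unaffected) × Beatrice (affected).

No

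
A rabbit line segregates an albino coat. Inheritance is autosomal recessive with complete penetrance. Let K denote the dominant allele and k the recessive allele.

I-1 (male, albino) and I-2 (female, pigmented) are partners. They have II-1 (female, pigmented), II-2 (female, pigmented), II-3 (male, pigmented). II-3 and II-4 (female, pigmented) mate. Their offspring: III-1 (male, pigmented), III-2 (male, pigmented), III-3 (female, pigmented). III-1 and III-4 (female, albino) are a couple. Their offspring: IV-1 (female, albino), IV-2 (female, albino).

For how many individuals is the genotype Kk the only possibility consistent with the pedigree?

Obligate heterozygotes: II-1 is pigmented so carries K and received k from I-1 (kk), so II-1 is Kk; II-2 is pigmented so carries K and received k from I-1 (kk), so II-2 is Kk; II-3 is pigmented so carries K and received k from I-1 (kk), so II-3 is Kk; III-1 is pigmented so carries K and passed k to IV-1 (kk), so III-1 is Kk.
Every other individual is either homozygous by phenotype or has at least one consistent homozygous assignment, so the count is 4.

4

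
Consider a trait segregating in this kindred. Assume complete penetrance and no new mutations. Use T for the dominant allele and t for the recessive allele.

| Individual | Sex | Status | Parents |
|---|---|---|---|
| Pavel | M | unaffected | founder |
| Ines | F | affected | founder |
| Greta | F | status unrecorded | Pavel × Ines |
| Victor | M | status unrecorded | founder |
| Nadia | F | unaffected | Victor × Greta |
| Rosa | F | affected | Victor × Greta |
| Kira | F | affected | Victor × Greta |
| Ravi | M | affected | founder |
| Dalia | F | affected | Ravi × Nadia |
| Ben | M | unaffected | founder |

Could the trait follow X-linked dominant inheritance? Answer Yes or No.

A consistent assignment under X-linked dominant exists: Pavel X^t Y, Ines X^T X^T, Greta X^T X^t, Victor X^t Y, Nadia X^t X^t, Rosa X^T X^t, Kira X^T X^t, Ravi X^T Y, Dalia X^T X^t, Ben X^t Y.
In this assignment every recorded phenotype matches its genotype and every non-founder's genotype is obtainable from its parents' genotypes, so the pedigree is consistent.

Yes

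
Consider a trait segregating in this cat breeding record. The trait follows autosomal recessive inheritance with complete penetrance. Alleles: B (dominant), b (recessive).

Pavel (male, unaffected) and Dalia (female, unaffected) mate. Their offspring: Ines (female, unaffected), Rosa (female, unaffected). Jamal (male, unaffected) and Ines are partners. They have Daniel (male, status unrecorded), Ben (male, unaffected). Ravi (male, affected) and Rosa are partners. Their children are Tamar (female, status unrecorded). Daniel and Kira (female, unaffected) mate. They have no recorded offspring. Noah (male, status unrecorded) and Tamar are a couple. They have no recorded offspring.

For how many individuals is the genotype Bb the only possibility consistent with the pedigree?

No individual's genotype is forced to Bb by the pedigree, so the count is 0.

0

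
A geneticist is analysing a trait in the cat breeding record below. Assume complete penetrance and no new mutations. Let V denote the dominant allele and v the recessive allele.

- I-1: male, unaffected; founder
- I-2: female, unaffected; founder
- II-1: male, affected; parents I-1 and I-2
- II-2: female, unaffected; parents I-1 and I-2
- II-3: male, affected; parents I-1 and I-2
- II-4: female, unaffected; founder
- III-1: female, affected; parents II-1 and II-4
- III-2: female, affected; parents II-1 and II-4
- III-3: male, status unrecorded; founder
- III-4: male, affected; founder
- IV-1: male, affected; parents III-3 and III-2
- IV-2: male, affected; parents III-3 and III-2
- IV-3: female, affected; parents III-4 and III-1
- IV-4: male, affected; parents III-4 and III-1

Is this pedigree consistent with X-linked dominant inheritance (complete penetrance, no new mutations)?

Under X-linked dominant, II-1 (affected, male) cannot arise from I-1 (unaffected) × I-2 (unaffected).

No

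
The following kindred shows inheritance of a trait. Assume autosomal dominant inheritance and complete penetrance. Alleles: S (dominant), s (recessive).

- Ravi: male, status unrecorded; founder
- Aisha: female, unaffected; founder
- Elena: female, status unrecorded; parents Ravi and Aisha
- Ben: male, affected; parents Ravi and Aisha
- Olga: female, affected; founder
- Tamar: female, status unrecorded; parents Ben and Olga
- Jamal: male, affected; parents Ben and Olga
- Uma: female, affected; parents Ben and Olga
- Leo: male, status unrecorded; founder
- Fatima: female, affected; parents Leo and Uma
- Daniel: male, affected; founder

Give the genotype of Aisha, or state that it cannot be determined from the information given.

ss

Aisha is unaffected, so Aisha is ss.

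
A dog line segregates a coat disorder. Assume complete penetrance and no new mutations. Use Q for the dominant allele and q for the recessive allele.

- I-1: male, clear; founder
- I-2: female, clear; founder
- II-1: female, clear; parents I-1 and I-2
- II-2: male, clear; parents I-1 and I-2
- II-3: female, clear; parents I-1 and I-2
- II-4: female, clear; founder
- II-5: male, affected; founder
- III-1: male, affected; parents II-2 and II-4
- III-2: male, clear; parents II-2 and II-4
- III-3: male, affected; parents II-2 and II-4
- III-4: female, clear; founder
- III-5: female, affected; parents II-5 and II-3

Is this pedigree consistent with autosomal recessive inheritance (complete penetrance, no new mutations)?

A consistent assignment under autosomal recessive exists: I-1 QQ, I-2 Qq, II-1 QQ, II-2 Qq, II-3 Qq, II-4 Qq, II-5 qq, III-1 qq, III-2 QQ, III-3 qq, III-4 QQ, III-5 qq.
In this assignment every recorded phenotype matches its genotype and every non-founder's genotype is obtainable from its parents' genotypes, so the pedigree is consistent.

Yes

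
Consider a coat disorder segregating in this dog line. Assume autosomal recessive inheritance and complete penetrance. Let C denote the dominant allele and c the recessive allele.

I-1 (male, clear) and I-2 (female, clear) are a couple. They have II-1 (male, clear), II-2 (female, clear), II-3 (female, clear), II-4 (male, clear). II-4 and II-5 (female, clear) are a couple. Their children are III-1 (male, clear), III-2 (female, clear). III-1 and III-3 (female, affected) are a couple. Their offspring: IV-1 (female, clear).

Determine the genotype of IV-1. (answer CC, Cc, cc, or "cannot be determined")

From phenotype alone, IV-1 is CC or Cc.
IV-1 is clear so carries C and received c from III-3 (cc), so IV-1 is Cc.

Cc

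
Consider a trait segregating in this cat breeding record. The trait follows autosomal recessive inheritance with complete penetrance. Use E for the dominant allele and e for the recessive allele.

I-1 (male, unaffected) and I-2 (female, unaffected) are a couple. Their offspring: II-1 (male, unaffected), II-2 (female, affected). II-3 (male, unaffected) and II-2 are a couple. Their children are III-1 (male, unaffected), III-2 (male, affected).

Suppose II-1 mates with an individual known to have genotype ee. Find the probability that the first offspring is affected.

I-1 is unaffected so carries E and passed e to II-2 (ee), so I-1 is Ee.
I-2 is unaffected so carries E and passed e to II-2 (ee), so I-2 is Ee.
II-1 is an unaffected offspring of I-1 (Ee) × I-2 (Ee), whose cross gives 1/4 EE : 1/2 Ee : 1/4 ee; conditioning on being unaffected, II-1 is EE with probability 1/3, Ee with probability 2/3.
Summing over parental genotype combinations, P(offspring is affected) = 2/3·1/2 = 1/3.

1/3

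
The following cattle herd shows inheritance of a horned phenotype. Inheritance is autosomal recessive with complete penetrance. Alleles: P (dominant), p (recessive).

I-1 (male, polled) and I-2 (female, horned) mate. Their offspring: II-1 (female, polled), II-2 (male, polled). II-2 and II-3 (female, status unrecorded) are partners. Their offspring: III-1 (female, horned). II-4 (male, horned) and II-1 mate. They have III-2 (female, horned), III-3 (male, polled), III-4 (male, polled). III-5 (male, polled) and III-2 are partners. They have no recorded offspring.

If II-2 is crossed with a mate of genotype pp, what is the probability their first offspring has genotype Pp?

1/2

II-2 is polled so carries P and received p from I-2 (pp), so II-2 is Pp.
The cross gives 1/2 Pp : 1/2 pp, so P(offspring has genotype Pp) = 1/2.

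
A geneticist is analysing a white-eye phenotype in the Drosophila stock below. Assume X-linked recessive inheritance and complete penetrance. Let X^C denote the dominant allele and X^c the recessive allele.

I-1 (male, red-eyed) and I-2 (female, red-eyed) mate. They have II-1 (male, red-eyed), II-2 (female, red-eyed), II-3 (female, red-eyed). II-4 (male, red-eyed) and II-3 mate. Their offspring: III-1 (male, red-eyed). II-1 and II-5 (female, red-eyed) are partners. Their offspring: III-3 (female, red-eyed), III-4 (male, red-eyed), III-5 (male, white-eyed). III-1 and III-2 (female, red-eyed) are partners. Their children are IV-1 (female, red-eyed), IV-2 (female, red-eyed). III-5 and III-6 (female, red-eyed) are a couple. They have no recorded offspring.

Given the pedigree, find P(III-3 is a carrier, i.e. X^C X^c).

II-1 is red-eyed, so II-1 is X^C Y.
II-5 is red-eyed so carries C and passed c to III-5 (X^c Y), so II-5 is X^C X^c.
Their cross gives offspring ratios 1/2 X^C X^C : 1/2 X^C X^c. Conditioning on III-3 being red-eyed, P(X^C X^c) = 1/2 / 1 = 1/2.

1/2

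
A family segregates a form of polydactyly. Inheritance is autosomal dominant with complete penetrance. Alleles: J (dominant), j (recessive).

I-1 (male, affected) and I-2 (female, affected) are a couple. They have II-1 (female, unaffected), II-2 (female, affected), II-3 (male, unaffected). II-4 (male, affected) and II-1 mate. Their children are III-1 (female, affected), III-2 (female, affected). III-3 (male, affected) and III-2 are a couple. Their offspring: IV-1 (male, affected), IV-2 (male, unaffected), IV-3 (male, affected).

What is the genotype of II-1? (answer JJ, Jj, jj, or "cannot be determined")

II-1 is unaffected, so II-1 is jj.

jj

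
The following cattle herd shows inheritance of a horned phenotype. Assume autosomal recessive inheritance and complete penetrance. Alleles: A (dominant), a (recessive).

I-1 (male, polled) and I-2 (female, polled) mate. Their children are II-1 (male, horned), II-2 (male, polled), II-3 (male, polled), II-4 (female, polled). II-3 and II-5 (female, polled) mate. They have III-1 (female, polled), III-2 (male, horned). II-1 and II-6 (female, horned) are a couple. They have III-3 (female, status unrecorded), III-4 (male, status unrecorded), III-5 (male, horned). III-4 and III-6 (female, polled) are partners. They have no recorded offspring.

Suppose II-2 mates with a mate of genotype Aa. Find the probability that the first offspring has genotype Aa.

I-1 is polled so carries A and passed a to II-1 (aa), so I-1 is Aa.
I-2 is polled so carries A and passed a to II-1 (aa), so I-2 is Aa.
II-2 is a polled offspring of I-1 (Aa) × I-2 (Aa), whose cross gives 1/4 AA : 1/2 Aa : 1/4 aa; conditioning on being polled, II-2 is AA with probability 1/3, Aa with probability 2/3.
Summing over parental genotype combinations, P(offspring has genotype Aa) = 1/3·1/2 + 2/3·1/2 = 1/2.

1/2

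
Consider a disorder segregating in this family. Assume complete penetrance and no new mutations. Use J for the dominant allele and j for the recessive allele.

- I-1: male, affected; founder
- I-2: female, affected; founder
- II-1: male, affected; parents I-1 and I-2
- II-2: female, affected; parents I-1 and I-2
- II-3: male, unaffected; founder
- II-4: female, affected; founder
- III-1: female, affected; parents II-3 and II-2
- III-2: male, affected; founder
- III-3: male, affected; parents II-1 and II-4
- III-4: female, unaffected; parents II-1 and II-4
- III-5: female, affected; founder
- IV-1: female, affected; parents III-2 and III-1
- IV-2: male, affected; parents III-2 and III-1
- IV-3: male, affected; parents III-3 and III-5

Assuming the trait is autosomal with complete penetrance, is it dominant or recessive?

II-1 and II-4 are both affected yet have an unaffected child III-4. Under a recessive model two affected parents are homozygous and every child would be affected, so the trait cannot be recessive.

dominant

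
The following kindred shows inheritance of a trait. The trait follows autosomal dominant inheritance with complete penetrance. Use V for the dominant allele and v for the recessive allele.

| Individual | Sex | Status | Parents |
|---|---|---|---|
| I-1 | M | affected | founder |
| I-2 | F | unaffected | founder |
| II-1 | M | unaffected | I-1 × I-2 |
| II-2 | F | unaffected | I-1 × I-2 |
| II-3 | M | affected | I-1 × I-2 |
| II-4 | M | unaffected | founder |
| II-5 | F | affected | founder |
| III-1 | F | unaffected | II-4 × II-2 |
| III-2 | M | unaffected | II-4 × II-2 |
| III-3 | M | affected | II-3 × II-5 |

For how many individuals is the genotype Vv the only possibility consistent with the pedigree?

2

Obligate heterozygotes: I-1 is affected so carries V and passed v to II-1 (vv), so I-1 is Vv; II-3 is affected so carries V and received v from I-2 (vv), so II-3 is Vv.
Every other individual is either homozygous by phenotype or has at least one consistent homozygous assignment, so the count is 2.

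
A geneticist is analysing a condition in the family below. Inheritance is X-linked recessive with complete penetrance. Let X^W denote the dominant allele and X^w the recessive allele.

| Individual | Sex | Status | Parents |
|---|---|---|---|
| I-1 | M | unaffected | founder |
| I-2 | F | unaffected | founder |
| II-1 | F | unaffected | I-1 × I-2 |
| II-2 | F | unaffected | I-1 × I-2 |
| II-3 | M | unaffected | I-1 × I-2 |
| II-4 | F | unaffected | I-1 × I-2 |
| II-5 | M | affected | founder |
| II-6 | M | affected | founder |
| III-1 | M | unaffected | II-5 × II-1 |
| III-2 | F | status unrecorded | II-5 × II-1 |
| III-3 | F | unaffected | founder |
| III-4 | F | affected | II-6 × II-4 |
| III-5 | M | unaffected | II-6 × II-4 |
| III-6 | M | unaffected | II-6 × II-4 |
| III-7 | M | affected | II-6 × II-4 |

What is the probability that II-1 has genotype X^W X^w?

1/3

I-1 is unaffected, so I-1 is X^W Y.
I-2 is unaffected so carries W and passed w to II-4 (X^W X^w, whose W came from I-1), so I-2 is X^W X^w.
Their cross gives offspring ratios 1/2 X^W X^W : 1/2 X^W X^w. Conditioning on II-1 being unaffected, P(X^W X^w) = 1/2 / 1 = 1/2 before taking II-1's own offspring into account.
II-5 is affected, so II-5 is X^w Y.
Now use II-1's offspring. Probability of each recorded status — unaffected son III-1: 1/2 if II-1 is X^W X^w, 1 if X^W X^W. (III-2: equally likely either way, so uninformative.)
Bayes: P(X^W X^w) = 1/2·1/2 / (1/2·1/2 + 1/2·1) = 1/3.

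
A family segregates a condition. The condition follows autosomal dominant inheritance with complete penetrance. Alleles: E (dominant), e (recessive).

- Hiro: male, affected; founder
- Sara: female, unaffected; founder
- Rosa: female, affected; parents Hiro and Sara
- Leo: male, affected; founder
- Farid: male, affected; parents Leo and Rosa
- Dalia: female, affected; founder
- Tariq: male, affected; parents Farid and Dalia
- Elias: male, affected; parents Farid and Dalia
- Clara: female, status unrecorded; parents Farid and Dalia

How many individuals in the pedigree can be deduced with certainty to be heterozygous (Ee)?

1

Obligate heterozygotes: Rosa is affected so carries E and received e from Sara (ee), so Rosa is Ee.
Every other individual is either homozygous by phenotype or has at least one consistent homozygous assignment, so the count is 1.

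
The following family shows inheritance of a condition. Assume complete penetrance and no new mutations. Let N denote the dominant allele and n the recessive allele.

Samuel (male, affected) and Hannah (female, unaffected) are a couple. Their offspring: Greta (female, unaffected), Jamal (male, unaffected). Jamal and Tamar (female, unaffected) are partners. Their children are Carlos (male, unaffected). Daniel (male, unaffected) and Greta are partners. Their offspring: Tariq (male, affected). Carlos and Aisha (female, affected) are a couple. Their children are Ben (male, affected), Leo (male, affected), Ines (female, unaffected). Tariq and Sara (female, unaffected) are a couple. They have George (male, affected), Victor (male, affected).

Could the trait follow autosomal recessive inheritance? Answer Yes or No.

Yes

A consistent assignment under autosomal recessive exists: Samuel nn, Hannah NN, Greta Nn, Jamal Nn, Tamar NN, Daniel Nn, Carlos Nn, Aisha nn, Tariq nn, Sara Nn, Ben nn, Leo nn, Ines Nn, George nn, Victor nn.
In this assignment every recorded phenotype matches its genotype and every non-founder's genotype is obtainable from its parents' genotypes, so the pedigree is consistent.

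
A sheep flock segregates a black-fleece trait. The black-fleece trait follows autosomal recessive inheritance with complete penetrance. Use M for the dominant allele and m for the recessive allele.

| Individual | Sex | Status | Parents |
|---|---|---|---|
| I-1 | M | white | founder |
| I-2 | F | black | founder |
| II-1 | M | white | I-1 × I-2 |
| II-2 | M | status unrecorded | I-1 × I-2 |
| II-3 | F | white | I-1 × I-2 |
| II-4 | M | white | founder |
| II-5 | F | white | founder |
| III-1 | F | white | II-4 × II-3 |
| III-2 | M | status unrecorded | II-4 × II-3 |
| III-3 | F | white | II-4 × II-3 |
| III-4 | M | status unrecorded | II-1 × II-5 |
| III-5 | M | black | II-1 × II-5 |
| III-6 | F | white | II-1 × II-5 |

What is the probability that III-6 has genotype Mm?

2/3

II-1 is white so carries M and received m from I-2 (mm), so II-1 is Mm.
II-5 is white so carries M and passed m to III-5 (mm), so II-5 is Mm.
Their cross gives offspring ratios 1/4 MM : 1/2 Mm : 1/4 mm. Conditioning on III-6 being white, P(Mm) = 1/2 / 3/4 = 2/3.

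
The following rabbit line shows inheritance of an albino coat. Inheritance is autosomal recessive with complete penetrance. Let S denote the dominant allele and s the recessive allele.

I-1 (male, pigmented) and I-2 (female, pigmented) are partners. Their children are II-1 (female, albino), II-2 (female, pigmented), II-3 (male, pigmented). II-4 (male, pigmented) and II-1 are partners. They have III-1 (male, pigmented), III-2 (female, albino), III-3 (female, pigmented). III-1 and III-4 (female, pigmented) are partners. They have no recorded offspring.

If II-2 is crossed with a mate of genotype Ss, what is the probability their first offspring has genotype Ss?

I-1 is pigmented so carries S and passed s to II-1 (ss), so I-1 is Ss.
I-2 is pigmented so carries S and passed s to II-1 (ss), so I-2 is Ss.
II-2 is a pigmented offspring of I-1 (Ss) × I-2 (Ss), whose cross gives 1/4 SS : 1/2 Ss : 1/4 ss; conditioning on being pigmented, II-2 is SS with probability 1/3, Ss with probability 2/3.
Summing over parental genotype combinations, P(offspring has genotype Ss) = 1/3·1/2 + 2/3·1/2 = 1/2.

1/2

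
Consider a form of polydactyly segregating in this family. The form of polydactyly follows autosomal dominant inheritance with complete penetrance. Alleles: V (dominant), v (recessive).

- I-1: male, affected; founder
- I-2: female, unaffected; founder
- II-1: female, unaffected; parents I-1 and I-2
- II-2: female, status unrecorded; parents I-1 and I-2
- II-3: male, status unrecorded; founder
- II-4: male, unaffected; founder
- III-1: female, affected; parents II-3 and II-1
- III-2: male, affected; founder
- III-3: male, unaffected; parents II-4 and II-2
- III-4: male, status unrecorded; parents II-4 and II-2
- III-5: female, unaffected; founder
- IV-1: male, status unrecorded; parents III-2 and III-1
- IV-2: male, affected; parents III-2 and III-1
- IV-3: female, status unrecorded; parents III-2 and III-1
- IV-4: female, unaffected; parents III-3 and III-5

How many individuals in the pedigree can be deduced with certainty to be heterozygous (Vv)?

2

Obligate heterozygotes: I-1 is affected so carries V and passed v to II-1 (vv), so I-1 is Vv; III-1 is affected so carries V and received v from II-1 (vv), so III-1 is Vv.
Every other individual is either homozygous by phenotype or has at least one consistent homozygous assignment, so the count is 2.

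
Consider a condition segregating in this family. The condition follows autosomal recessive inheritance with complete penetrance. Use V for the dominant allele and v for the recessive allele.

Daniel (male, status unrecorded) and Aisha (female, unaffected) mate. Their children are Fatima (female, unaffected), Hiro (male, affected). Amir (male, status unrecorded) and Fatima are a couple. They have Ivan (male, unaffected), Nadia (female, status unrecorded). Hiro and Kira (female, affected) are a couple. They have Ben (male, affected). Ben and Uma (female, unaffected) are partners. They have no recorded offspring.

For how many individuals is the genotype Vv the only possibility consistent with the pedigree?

1

Obligate heterozygotes: Aisha is unaffected so carries V and passed v to Hiro (vv), so Aisha is Vv.
Every other individual is either homozygous by phenotype or has at least one consistent homozygous assignment, so the count is 1.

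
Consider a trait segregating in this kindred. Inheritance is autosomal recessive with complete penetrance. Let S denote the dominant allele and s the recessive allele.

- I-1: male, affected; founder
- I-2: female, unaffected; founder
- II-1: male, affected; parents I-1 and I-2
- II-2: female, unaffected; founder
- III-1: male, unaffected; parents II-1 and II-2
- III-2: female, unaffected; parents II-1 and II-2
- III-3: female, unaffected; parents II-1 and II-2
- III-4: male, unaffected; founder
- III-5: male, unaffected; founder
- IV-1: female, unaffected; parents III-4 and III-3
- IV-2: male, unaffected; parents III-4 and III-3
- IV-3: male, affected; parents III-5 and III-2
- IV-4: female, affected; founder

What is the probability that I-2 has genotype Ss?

1

I-2 is unaffected so carries S and passed s to II-1 (ss), so I-2 is Ss, giving P(Ss) = 1.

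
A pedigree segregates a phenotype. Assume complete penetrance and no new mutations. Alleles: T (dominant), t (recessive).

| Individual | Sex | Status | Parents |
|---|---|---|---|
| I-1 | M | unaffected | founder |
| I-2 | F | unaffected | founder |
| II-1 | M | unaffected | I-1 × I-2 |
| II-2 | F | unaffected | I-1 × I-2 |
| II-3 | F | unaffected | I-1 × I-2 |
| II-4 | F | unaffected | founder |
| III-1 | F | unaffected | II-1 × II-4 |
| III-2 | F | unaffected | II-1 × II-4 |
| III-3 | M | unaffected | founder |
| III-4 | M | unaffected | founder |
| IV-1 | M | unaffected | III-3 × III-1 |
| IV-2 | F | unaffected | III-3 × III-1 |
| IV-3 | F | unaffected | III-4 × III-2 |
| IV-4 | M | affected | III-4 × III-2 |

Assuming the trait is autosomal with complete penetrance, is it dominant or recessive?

III-4 and III-2 are both unaffected yet have an affected child IV-4. Under dominance, an affected child requires at least one affected parent, so the trait cannot be dominant.

recessive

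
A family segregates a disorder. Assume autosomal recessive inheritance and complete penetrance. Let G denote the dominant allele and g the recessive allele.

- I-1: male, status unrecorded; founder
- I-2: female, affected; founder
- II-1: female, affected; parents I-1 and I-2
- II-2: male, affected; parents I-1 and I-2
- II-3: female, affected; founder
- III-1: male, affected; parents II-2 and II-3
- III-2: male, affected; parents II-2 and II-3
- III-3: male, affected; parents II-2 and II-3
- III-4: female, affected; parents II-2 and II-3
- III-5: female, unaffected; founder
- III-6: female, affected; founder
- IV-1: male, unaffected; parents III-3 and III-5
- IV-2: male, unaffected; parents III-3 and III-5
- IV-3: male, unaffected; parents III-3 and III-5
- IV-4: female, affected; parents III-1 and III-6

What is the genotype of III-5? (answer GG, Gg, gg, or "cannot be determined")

cannot be determined

III-5's phenotype allows GG or Gg, and no parent or child forces a single allele at both positions; consistent genotype assignments exist with III-5 as GG or Gg.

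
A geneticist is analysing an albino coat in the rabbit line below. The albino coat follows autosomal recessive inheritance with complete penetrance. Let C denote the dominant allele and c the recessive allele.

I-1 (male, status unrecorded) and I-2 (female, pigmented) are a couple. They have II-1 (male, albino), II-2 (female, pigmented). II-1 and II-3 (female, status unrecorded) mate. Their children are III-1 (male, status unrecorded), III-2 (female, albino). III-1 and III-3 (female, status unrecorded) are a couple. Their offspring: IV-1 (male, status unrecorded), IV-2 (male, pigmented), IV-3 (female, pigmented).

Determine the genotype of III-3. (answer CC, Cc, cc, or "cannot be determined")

III-3's phenotype is unrecorded, and no parent or child forces a single allele at both positions; consistent genotype assignments exist with III-3 as CC or Cc or cc.

cannot be determined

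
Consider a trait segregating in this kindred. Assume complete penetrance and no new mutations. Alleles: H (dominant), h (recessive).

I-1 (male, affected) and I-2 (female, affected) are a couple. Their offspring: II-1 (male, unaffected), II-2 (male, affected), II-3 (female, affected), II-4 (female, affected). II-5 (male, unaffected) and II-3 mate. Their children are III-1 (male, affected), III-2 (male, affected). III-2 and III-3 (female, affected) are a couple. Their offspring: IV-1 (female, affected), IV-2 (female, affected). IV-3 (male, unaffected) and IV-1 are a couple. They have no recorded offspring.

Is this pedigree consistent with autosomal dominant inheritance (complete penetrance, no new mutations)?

Yes

A consistent assignment under autosomal dominant exists: I-1 Hh, I-2 Hh, II-1 hh, II-2 HH, II-3 HH, II-4 HH, II-5 hh, III-1 Hh, III-2 Hh, III-3 HH, IV-1 HH, IV-2 HH, IV-3 hh.
In this assignment every recorded phenotype matches its genotype and every non-founder's genotype is obtainable from its parents' genotypes, so the pedigree is consistent.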